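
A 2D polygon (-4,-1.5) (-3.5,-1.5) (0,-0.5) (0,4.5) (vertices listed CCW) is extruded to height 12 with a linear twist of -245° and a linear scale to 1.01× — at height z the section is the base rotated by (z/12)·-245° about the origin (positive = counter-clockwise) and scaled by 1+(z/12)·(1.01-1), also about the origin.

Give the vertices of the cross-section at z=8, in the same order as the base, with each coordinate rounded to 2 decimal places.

t = z/height = 8/12 = 0.666667
s = 1 + (scale-1)·z/height = 1 + (1.01-1)·8/12 = 1.006667
θ = twist·z/height = -245°·8/12 = -163.3333° = -2.850704 rad
cos θ = -0.957990, sin θ = -0.286803 (intermediates below are computed at full precision and shown rounded to 5 d.p.)
v1: (-4,-1.5) → rotate → (3.40175,2.58420) → ×s → (3.42443,2.60143) → (3.42,2.60)
v2: (-3.5,-1.5) → rotate → (2.92276,2.44080) → ×s → (2.94224,2.45707) → (2.94,2.46)
v3: (0,-0.5) → rotate → (-0.14340,0.47899) → ×s → (-0.14436,0.48219) → (-0.14,0.48)
v4: (0,4.5) → rotate → (1.29061,-4.31095) → ×s → (1.29922,-4.33969) → (1.30,-4.34)

Cross-section at z=8: (3.42,2.60) (2.94,2.46) (-0.14,0.48) (1.30,-4.34)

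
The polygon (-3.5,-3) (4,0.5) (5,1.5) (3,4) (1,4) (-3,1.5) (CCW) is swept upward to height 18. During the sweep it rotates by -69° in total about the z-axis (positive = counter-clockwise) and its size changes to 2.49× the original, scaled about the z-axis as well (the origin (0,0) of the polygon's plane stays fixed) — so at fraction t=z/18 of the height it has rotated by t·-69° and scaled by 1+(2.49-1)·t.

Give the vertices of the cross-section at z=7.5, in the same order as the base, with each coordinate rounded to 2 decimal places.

Cross-section at z=7.5: (-7.31,-1.53) (6.07,-2.41) (8.27,-1.77) (7.38,3.35) (4.54,4.90) (-3.09,4.47)

t = z/height = 7.5/18 = 0.416667
s = 1 + (scale-1)·z/height = 1 + (2.49-1)·7.5/18 = 1.620833
θ = twist·z/height = -69°·7.5/18 = -28.7500° = -0.501782 rad
cos θ = 0.876727, sin θ = -0.480989 (intermediates below are computed at full precision and shown rounded to 5 d.p.)
v1: (-3.5,-3) → rotate → (-4.51151,-0.94672) → ×s → (-7.31241,-1.53447) → (-7.31,-1.53)
v2: (4,0.5) → rotate → (3.74740,-1.48559) → ×s → (6.07391,-2.40790) → (6.07,-2.41)
v3: (5,1.5) → rotate → (5.10512,-1.08985) → ×s → (8.27454,-1.76647) → (8.27,-1.77)
v4: (3,4) → rotate → (4.55414,2.06394) → ×s → (7.38149,3.34530) → (7.38,3.35)
v5: (1,4) → rotate → (2.80068,3.02592) → ×s → (4.53944,4.90451) → (4.54,4.90)
v6: (-3,1.5) → rotate → (-1.90870,2.75806) → ×s → (-3.09368,4.47035) → (-3.09,4.47)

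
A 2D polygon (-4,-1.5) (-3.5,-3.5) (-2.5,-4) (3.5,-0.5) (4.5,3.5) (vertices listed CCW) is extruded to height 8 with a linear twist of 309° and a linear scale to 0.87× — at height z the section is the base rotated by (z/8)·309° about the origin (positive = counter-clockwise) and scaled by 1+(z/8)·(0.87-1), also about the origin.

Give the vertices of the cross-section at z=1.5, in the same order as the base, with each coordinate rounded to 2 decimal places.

t = z/height = 1.5/8 = 0.1875
s = 1 + (scale-1)·z/height = 1 + (0.87-1)·1.5/8 = 0.975625
θ = twist·z/height = 309°·1.5/8 = 57.9375° = 1.011200 rad
cos θ = 0.530844, sin θ = 0.847470 (intermediates below are computed at full precision and shown rounded to 5 d.p.)
v1: (-4,-1.5) → rotate → (-0.85217,-4.18614) → ×s → (-0.83140,-4.08411) → (-0.83,-4.08)
v2: (-3.5,-3.5) → rotate → (1.10819,-4.82410) → ×s → (1.08118,-4.70651) → (1.08,-4.71)
v3: (-2.5,-4) → rotate → (2.06277,-4.24205) → ×s → (2.01249,-4.13865) → (2.01,-4.14)
v4: (3.5,-0.5) → rotate → (2.28169,2.70072) → ×s → (2.22607,2.63489) → (2.23,2.63)
v5: (4.5,3.5) → rotate → (-0.57735,5.67157) → ×s → (-0.56327,5.53332) → (-0.56,5.53)

Cross-section at z=1.5: (-0.83,-4.08) (1.08,-4.71) (2.01,-4.14) (2.23,2.63) (-0.56,5.53)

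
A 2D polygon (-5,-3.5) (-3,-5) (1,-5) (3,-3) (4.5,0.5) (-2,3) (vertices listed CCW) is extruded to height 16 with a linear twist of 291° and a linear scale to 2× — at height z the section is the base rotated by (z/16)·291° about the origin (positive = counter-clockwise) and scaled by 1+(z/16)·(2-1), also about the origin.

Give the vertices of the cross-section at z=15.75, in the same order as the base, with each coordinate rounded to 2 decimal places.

Cross-section at z=15.75: (-9.47,7.55) (-11.20,2.90) (-8.95,-4.71) (-4.02,-7.40) (3.48,-8.28) (4.59,5.49)

t = z/height = 15.75/16 = 0.984375
s = 1 + (scale-1)·z/height = 1 + (2-1)·15.75/16 = 1.984375
θ = twist·z/height = 291°·15.75/16 = 286.4531° = 4.999550 rad
cos θ = 0.283231, sin θ = -0.959052 (intermediates below are computed at full precision and shown rounded to 5 d.p.)
v1: (-5,-3.5) → rotate → (-4.77284,3.80395) → ×s → (-9.47110,7.54847) → (-9.47,7.55)
v2: (-3,-5) → rotate → (-5.64495,1.46100) → ×s → (-11.20170,2.89917) → (-11.20,2.90)
v3: (1,-5) → rotate → (-4.51203,-2.37521) → ×s → (-8.95356,-4.71330) → (-8.95,-4.71)
v4: (3,-3) → rotate → (-2.02746,-3.72685) → ×s → (-4.02325,-7.39546) → (-4.02,-7.40)
v5: (4.5,0.5) → rotate → (1.75406,-4.17412) → ×s → (3.48072,-8.28301) → (3.48,-8.28)
v6: (-2,3) → rotate → (2.31069,2.76780) → ×s → (4.58528,5.49235) → (4.59,5.49)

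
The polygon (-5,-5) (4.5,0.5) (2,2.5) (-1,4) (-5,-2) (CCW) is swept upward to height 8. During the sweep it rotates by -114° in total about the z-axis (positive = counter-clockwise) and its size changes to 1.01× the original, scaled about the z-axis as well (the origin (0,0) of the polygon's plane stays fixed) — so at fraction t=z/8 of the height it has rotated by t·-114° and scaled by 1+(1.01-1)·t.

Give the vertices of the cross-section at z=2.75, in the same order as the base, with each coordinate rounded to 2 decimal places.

t = z/height = 2.75/8 = 0.34375
s = 1 + (scale-1)·z/height = 1 + (1.01-1)·2.75/8 = 1.003438
θ = twist·z/height = -114°·2.75/8 = -39.1875° = -0.683951 rad
cos θ = 0.775082, sin θ = -0.631860 (intermediates below are computed at full precision and shown rounded to 5 d.p.)
v1: (-5,-5) → rotate → (-7.03471,-0.71611) → ×s → (-7.05889,-0.71857) → (-7.06,-0.72)
v2: (4.5,0.5) → rotate → (3.80380,-2.45583) → ×s → (3.81688,-2.46427) → (3.82,-2.46)
v3: (2,2.5) → rotate → (3.12982,0.67399) → ×s → (3.14057,0.67630) → (3.14,0.68)
v4: (-1,4) → rotate → (1.75236,3.73219) → ×s → (1.75838,3.74502) → (1.76,3.75)
v5: (-5,-2) → rotate → (-5.13913,1.60914) → ×s → (-5.15680,1.61467) → (-5.16,1.61)

Cross-section at z=2.75: (-7.06,-0.72) (3.82,-2.46) (3.14,0.68) (1.76,3.75) (-5.16,1.61)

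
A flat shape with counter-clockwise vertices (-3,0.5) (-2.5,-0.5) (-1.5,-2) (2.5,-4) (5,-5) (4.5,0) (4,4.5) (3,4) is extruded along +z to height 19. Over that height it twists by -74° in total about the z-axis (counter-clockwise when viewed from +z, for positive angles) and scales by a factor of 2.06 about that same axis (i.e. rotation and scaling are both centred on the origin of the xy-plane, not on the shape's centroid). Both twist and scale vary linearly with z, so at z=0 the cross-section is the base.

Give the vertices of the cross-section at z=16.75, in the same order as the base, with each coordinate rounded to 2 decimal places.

Cross-section at z=16.75: (-1.55,5.67) (-2.90,3.99) (-4.73,1.01) (-5.00,-7.63) (-4.73,-12.83) (3.65,-7.90) (11.15,-3.38) (9.46,-2.03)

t = z/height = 16.75/19 = 0.881579
s = 1 + (scale-1)·z/height = 1 + (2.06-1)·16.75/19 = 1.934474
θ = twist·z/height = -74°·16.75/19 = -65.2368° = -1.138598 rad
cos θ = 0.418868, sin θ = -0.908047 (intermediates below are computed at full precision and shown rounded to 5 d.p.)
v1: (-3,0.5) → rotate → (-0.80258,2.93358) → ×s → (-1.55257,5.67492) → (-1.55,5.67)
v2: (-2.5,-0.5) → rotate → (-1.50119,2.06068) → ×s → (-2.90402,3.98634) → (-2.90,3.99)
v3: (-1.5,-2) → rotate → (-2.44440,0.52433) → ×s → (-4.72862,1.01431) → (-4.73,1.01)
v4: (2.5,-4) → rotate → (-2.58502,-3.94559) → ×s → (-5.00065,-7.63264) → (-5.00,-7.63)
v5: (5,-5) → rotate → (-2.44589,-6.63458) → ×s → (-4.73152,-12.83441) → (-4.73,-12.83)
v6: (4.5,0) → rotate → (1.88491,-4.08621) → ×s → (3.64630,-7.90467) → (3.65,-7.90)
v7: (4,4.5) → rotate → (5.76168,-1.74728) → ×s → (11.14583,-3.38007) → (11.15,-3.38)
v8: (3,4) → rotate → (4.88879,-1.04867) → ×s → (9.45724,-2.02862) → (9.46,-2.03)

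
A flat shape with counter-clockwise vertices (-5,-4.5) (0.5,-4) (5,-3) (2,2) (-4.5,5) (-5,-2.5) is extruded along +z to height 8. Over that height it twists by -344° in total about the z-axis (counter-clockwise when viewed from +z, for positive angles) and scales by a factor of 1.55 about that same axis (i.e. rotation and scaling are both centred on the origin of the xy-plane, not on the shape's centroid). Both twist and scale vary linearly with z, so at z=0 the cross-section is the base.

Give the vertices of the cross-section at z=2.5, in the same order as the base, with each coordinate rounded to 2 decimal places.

t = z/height = 2.5/8 = 0.3125
s = 1 + (scale-1)·z/height = 1 + (1.55-1)·2.5/8 = 1.171875
θ = twist·z/height = -344°·2.5/8 = -107.5000° = -1.876229 rad
cos θ = -0.300706, sin θ = -0.953717 (intermediates below are computed at full precision and shown rounded to 5 d.p.)
v1: (-5,-4.5) → rotate → (-2.78820,6.12176) → ×s → (-3.26742,7.17394) → (-3.27,7.17)
v2: (0.5,-4) → rotate → (-3.96522,0.72596) → ×s → (-4.64674,0.85074) → (-4.65,0.85)
v3: (5,-3) → rotate → (-4.36468,-3.86647) → ×s → (-5.11486,-4.53102) → (-5.11,-4.53)
v4: (2,2) → rotate → (1.30602,-2.50885) → ×s → (1.53049,-2.94005) → (1.53,-2.94)
v5: (-4.5,5) → rotate → (6.12176,2.78820) → ×s → (7.17394,3.26742) → (7.17,3.27)
v6: (-5,-2.5) → rotate → (-0.88076,5.52035) → ×s → (-1.03214,6.46916) → (-1.03,6.47)

Cross-section at z=2.5: (-3.27,7.17) (-4.65,0.85) (-5.11,-4.53) (1.53,-2.94) (7.17,3.27) (-1.03,6.47)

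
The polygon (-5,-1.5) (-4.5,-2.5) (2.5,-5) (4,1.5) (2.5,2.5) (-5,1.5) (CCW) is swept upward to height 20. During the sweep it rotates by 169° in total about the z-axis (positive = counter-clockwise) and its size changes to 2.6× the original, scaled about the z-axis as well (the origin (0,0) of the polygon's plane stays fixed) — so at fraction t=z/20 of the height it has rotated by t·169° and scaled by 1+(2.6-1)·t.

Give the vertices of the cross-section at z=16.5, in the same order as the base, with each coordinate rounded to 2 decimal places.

Cross-section at z=16.5: (11.07,-4.90) (11.70,-2.39) (3.14,12.58) (-9.31,3.39) (-8.18,-0.63) (6.55,-10.19)

t = z/height = 16.5/20 = 0.825
s = 1 + (scale-1)·z/height = 1 + (2.6-1)·16.5/20 = 2.320000
θ = twist·z/height = 169°·16.5/20 = 139.4250° = 2.433425 rad
cos θ = -0.759555, sin θ = 0.650443 (intermediates below are computed at full precision and shown rounded to 5 d.p.)
v1: (-5,-1.5) → rotate → (4.77344,-2.11288) → ×s → (11.07438,-4.90189) → (11.07,-4.90)
v2: (-4.5,-2.5) → rotate → (5.04411,-1.02810) → ×s → (11.70232,-2.38520) → (11.70,-2.39)
v3: (2.5,-5) → rotate → (1.35333,5.42388) → ×s → (3.13972,12.58341) → (3.14,12.58)
v4: (4,1.5) → rotate → (-4.01389,1.46244) → ×s → (-9.31221,3.39286) → (-9.31,3.39)
v5: (2.5,2.5) → rotate → (-3.52500,-0.27278) → ×s → (-8.17799,-0.63285) → (-8.18,-0.63)
v6: (-5,1.5) → rotate → (2.82211,-4.39155) → ×s → (6.54730,-10.18839) → (6.55,-10.19)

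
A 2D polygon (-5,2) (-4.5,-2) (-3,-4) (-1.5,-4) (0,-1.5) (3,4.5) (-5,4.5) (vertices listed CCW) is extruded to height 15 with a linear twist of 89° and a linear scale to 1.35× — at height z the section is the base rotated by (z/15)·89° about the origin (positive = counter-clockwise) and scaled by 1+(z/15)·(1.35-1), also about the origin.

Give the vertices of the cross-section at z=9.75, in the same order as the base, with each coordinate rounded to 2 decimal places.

t = z/height = 9.75/15 = 0.65
s = 1 + (scale-1)·z/height = 1 + (1.35-1)·9.75/15 = 1.227500
θ = twist·z/height = 89°·9.75/15 = 57.8500° = 1.009673 rad
cos θ = 0.532138, sin θ = 0.846658 (intermediates below are computed at full precision and shown rounded to 5 d.p.)
v1: (-5,2) → rotate → (-4.35400,-3.16901) → ×s → (-5.34454,-3.88996) → (-5.34,-3.89)
v2: (-4.5,-2) → rotate → (-0.70130,-4.87424) → ×s → (-0.86085,-5.98312) → (-0.86,-5.98)
v3: (-3,-4) → rotate → (1.79022,-4.66852) → ×s → (2.19749,-5.73061) → (2.20,-5.73)
v4: (-1.5,-4) → rotate → (2.58843,-3.39854) → ×s → (3.17729,-4.17170) → (3.18,-4.17)
v5: (0,-1.5) → rotate → (1.26999,-0.79821) → ×s → (1.55891,-0.97980) → (1.56,-0.98)
v6: (3,4.5) → rotate → (-2.21355,4.93459) → ×s → (-2.71713,6.05721) → (-2.72,6.06)
v7: (-5,4.5) → rotate → (-6.47065,-1.83867) → ×s → (-7.94272,-2.25697) → (-7.94,-2.26)

Cross-section at z=9.75: (-5.34,-3.89) (-0.86,-5.98) (2.20,-5.73) (3.18,-4.17) (1.56,-0.98) (-2.72,6.06) (-7.94,-2.26)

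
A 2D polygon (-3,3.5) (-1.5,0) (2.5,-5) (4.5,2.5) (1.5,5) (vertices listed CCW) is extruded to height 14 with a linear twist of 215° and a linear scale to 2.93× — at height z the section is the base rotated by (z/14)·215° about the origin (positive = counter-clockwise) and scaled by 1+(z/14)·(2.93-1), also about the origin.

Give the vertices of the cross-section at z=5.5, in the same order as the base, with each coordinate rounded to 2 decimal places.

t = z/height = 5.5/14 = 0.392857
s = 1 + (scale-1)·z/height = 1 + (2.93-1)·5.5/14 = 1.758214
θ = twist·z/height = 215°·5.5/14 = 84.4643° = 1.474180 rad
cos θ = 0.096466, sin θ = 0.995336 (intermediates below are computed at full precision and shown rounded to 5 d.p.)
v1: (-3,3.5) → rotate → (-3.77308,-2.64838) → ×s → (-6.63388,-4.65641) → (-6.63,-4.66)
v2: (-1.5,0) → rotate → (-0.14470,-1.49300) → ×s → (-0.25441,-2.62502) → (-0.25,-2.63)
v3: (2.5,-5) → rotate → (5.21785,2.00601) → ×s → (9.17409,3.52699) → (9.17,3.53)
v4: (4.5,2.5) → rotate → (-2.05424,4.72018) → ×s → (-3.61180,8.29909) → (-3.61,8.30)
v5: (1.5,5) → rotate → (-4.83198,1.97534) → ×s → (-8.49566,3.47306) → (-8.50,3.47)

Cross-section at z=5.5: (-6.63,-4.66) (-0.25,-2.63) (9.17,3.53) (-3.61,8.30) (-8.50,3.47)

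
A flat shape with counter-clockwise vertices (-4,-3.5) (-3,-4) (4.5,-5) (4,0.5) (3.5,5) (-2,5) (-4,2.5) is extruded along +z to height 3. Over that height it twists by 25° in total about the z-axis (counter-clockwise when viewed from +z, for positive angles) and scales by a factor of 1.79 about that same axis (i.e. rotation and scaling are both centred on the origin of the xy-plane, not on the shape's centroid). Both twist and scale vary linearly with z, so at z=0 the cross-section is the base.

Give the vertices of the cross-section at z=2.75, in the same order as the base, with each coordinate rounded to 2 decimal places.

t = z/height = 2.75/3 = 0.916667
s = 1 + (scale-1)·z/height = 1 + (1.79-1)·2.75/3 = 1.724167
θ = twist·z/height = 25°·2.75/3 = 22.9167° = 0.399971 rad
cos θ = 0.921072, sin θ = 0.389392 (intermediates below are computed at full precision and shown rounded to 5 d.p.)
v1: (-4,-3.5) → rotate → (-2.32142,-4.78132) → ×s → (-4.00251,-8.24379) → (-4.00,-8.24)
v2: (-3,-4) → rotate → (-1.20565,-4.85246) → ×s → (-2.07874,-8.36646) → (-2.08,-8.37)
v3: (4.5,-5) → rotate → (6.09178,-2.85310) → ×s → (10.50325,-4.91922) → (10.50,-4.92)
v4: (4,0.5) → rotate → (3.48959,2.01810) → ×s → (6.01664,3.47955) → (6.02,3.48)
v5: (3.5,5) → rotate → (1.27679,5.96823) → ×s → (2.20140,10.29023) → (2.20,10.29)
v6: (-2,5) → rotate → (-3.78910,3.82658) → ×s → (-6.53305,6.59766) → (-6.53,6.60)
v7: (-4,2.5) → rotate → (-4.65777,0.74511) → ×s → (-8.03077,1.28470) → (-8.03,1.28)

Cross-section at z=2.75: (-4.00,-8.24) (-2.08,-8.37) (10.50,-4.92) (6.02,3.48) (2.20,10.29) (-6.53,6.60) (-8.03,1.28)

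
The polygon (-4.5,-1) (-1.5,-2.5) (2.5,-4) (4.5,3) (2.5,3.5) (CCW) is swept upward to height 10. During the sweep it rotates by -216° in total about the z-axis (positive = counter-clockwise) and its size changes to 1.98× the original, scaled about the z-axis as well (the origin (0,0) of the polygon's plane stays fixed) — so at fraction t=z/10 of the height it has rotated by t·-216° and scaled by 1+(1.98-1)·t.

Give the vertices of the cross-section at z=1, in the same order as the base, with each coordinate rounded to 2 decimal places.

t = z/height = 1/10 = 0.1
s = 1 + (scale-1)·z/height = 1 + (1.98-1)·1/10 = 1.098000
θ = twist·z/height = -216°·1/10 = -21.6000° = -0.376991 rad
cos θ = 0.929776, sin θ = -0.368125 (intermediates below are computed at full precision and shown rounded to 5 d.p.)
v1: (-4.5,-1) → rotate → (-4.55212,0.72678) → ×s → (-4.99823,0.79801) → (-5.00,0.80)
v2: (-1.5,-2.5) → rotate → (-2.31498,-1.77225) → ×s → (-2.54184,-1.94594) → (-2.54,-1.95)
v3: (2.5,-4) → rotate → (0.85194,-4.63942) → ×s → (0.93543,-5.09408) → (0.94,-5.09)
v4: (4.5,3) → rotate → (5.28837,1.13277) → ×s → (5.80663,1.24378) → (5.81,1.24)
v5: (2.5,3.5) → rotate → (3.61288,2.33391) → ×s → (3.96694,2.56263) → (3.97,2.56)

Cross-section at z=1: (-5.00,0.80) (-2.54,-1.95) (0.94,-5.09) (5.81,1.24) (3.97,2.56)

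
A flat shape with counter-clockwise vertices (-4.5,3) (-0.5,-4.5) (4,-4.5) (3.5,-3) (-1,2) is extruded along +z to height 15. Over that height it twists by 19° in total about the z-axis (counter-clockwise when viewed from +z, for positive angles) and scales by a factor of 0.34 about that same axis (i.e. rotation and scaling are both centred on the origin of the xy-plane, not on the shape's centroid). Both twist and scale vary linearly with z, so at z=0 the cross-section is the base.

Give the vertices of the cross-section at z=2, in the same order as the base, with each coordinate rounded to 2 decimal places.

t = z/height = 2/15 = 0.133333
s = 1 + (scale-1)·z/height = 1 + (0.34-1)·2/15 = 0.912000
θ = twist·z/height = 19°·2/15 = 2.5333° = 0.044215 rad
cos θ = 0.999023, sin θ = 0.044201 (intermediates below are computed at full precision and shown rounded to 5 d.p.)
v1: (-4.5,3) → rotate → (-4.62820,2.79817) → ×s → (-4.22092,2.55193) → (-4.22,2.55)
v2: (-0.5,-4.5) → rotate → (-0.30061,-4.51770) → ×s → (-0.27416,-4.12014) → (-0.27,-4.12)
v3: (4,-4.5) → rotate → (4.19499,-4.31880) → ×s → (3.82583,-3.93875) → (3.83,-3.94)
v4: (3.5,-3) → rotate → (3.62918,-2.84237) → ×s → (3.30981,-2.59224) → (3.31,-2.59)
v5: (-1,2) → rotate → (-1.08742,1.95384) → ×s → (-0.99173,1.78191) → (-0.99,1.78)

Cross-section at z=2: (-4.22,2.55) (-0.27,-4.12) (3.83,-3.94) (3.31,-2.59) (-0.99,1.78)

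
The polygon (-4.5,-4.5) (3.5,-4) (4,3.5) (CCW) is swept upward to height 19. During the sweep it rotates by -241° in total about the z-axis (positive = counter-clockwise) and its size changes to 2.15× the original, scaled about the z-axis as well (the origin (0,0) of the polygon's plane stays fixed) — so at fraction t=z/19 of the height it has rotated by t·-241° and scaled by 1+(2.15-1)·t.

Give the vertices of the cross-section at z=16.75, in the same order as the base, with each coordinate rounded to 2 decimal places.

Cross-section at z=16.75: (12.51,2.78) (-1.62,10.58) (-10.58,-1.62)

t = z/height = 16.75/19 = 0.881579
s = 1 + (scale-1)·z/height = 1 + (2.15-1)·16.75/19 = 2.013816
θ = twist·z/height = -241°·16.75/19 = -212.4605° = -3.708136 rad
cos θ = -0.843761, sin θ = 0.536718 (intermediates below are computed at full precision and shown rounded to 5 d.p.)
v1: (-4.5,-4.5) → rotate → (6.21216,1.38169) → ×s → (12.51014,2.78248) → (12.51,2.78)
v2: (3.5,-4) → rotate → (-0.80629,5.25356) → ×s → (-1.62372,10.57970) → (-1.62,10.58)
v3: (4,3.5) → rotate → (-5.25356,-0.80629) → ×s → (-10.57970,-1.62372) → (-10.58,-1.62)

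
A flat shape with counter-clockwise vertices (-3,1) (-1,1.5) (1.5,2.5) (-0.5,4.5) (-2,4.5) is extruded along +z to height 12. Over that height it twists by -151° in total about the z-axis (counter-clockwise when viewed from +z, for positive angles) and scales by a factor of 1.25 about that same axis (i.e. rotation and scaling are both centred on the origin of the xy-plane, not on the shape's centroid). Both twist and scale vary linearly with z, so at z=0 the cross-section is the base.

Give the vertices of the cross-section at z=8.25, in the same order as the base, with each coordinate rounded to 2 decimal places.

Cross-section at z=8.25: (1.98,3.13) (1.99,0.72) (2.43,-2.41) (5.26,-0.69) (5.68,1.02)

t = z/height = 8.25/12 = 0.6875
s = 1 + (scale-1)·z/height = 1 + (1.25-1)·8.25/12 = 1.171875
θ = twist·z/height = -151°·8.25/12 = -103.8125° = -1.811870 rad
cos θ = -0.238745, sin θ = -0.971082 (intermediates below are computed at full precision and shown rounded to 5 d.p.)
v1: (-3,1) → rotate → (1.68732,2.67450) → ×s → (1.97733,3.13418) → (1.98,3.13)
v2: (-1,1.5) → rotate → (1.69537,0.61296) → ×s → (1.98676,0.71832) → (1.99,0.72)
v3: (1.5,2.5) → rotate → (2.06959,-2.05349) → ×s → (2.42530,-2.40643) → (2.43,-2.41)
v4: (-0.5,4.5) → rotate → (4.48924,-0.58881) → ×s → (5.26083,-0.69002) → (5.26,-0.69)
v5: (-2,4.5) → rotate → (4.84736,0.86781) → ×s → (5.68050,1.01697) → (5.68,1.02)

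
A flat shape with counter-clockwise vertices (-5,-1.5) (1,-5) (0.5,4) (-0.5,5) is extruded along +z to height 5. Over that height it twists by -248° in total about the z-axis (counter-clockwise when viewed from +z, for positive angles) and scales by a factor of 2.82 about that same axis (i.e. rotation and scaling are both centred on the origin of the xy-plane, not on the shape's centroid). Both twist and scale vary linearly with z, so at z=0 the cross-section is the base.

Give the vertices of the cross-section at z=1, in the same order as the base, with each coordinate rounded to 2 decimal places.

Cross-section at z=1: (-5.98,3.87) (-4.31,-5.46) (4.60,3.02) (4.75,4.94)

t = z/height = 1/5 = 0.2
s = 1 + (scale-1)·z/height = 1 + (2.82-1)·1/5 = 1.364000
θ = twist·z/height = -248°·1/5 = -49.6000° = -0.865683 rad
cos θ = 0.648120, sin θ = -0.761538 (intermediates below are computed at full precision and shown rounded to 5 d.p.)
v1: (-5,-1.5) → rotate → (-4.38291,2.83551) → ×s → (-5.97829,3.86764) → (-5.98,3.87)
v2: (1,-5) → rotate → (-3.15957,-4.00214) → ×s → (-4.30966,-5.45892) → (-4.31,-5.46)
v3: (0.5,4) → rotate → (3.37021,2.21171) → ×s → (4.59697,3.01677) → (4.60,3.02)
v4: (-0.5,5) → rotate → (3.48363,3.62137) → ×s → (4.75167,4.93955) → (4.75,4.94)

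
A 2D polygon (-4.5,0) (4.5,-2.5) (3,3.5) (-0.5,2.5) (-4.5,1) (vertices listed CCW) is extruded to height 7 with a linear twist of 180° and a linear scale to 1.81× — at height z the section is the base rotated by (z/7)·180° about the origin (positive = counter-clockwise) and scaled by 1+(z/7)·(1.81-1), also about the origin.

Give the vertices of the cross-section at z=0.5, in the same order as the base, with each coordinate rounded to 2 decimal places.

Cross-section at z=0.5: (-4.64,-1.06) (5.23,-1.52) (2.27,4.32) (-1.10,2.46) (-4.88,-0.03)

t = z/height = 0.5/7 = 0.0714286
s = 1 + (scale-1)·z/height = 1 + (1.81-1)·0.5/7 = 1.057857
θ = twist·z/height = 180°·0.5/7 = 12.8571° = 0.224399 rad
cos θ = 0.974928, sin θ = 0.222521 (intermediates below are computed at full precision and shown rounded to 5 d.p.)
v1: (-4.5,0) → rotate → (-4.38718,-1.00134) → ×s → (-4.64101,-1.05928) → (-4.64,-1.06)
v2: (4.5,-2.5) → rotate → (4.94348,-1.43598) → ×s → (5.22949,-1.51906) → (5.23,-1.52)
v3: (3,3.5) → rotate → (2.14596,4.07981) → ×s → (2.27012,4.31586) → (2.27,4.32)
v4: (-0.5,2.5) → rotate → (-1.04377,2.32606) → ×s → (-1.10416,2.46064) → (-1.10,2.46)
v5: (-4.5,1) → rotate → (-4.60970,-0.02642) → ×s → (-4.87640,-0.02794) → (-4.88,-0.03)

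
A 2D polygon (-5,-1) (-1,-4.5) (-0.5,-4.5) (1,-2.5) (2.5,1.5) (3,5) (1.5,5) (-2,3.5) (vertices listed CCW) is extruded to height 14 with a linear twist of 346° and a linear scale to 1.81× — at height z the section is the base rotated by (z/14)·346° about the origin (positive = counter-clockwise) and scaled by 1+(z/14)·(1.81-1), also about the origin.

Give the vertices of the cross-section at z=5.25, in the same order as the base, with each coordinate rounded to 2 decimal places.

t = z/height = 5.25/14 = 0.375
s = 1 + (scale-1)·z/height = 1 + (1.81-1)·5.25/14 = 1.303750
θ = twist·z/height = 346°·5.25/14 = 129.7500° = 2.264565 rad
cos θ = -0.639439, sin θ = 0.768842 (intermediates below are computed at full precision and shown rounded to 5 d.p.)
v1: (-5,-1) → rotate → (3.96604,-3.20477) → ×s → (5.17072,-4.17822) → (5.17,-4.18)
v2: (-1,-4.5) → rotate → (4.09923,2.10863) → ×s → (5.34437,2.74913) → (5.34,2.75)
v3: (-0.5,-4.5) → rotate → (3.77951,2.49305) → ×s → (4.92753,3.25032) → (4.93,3.25)
v4: (1,-2.5) → rotate → (1.28267,2.36744) → ×s → (1.67228,3.08655) → (1.67,3.09)
v5: (2.5,1.5) → rotate → (-2.75186,0.96295) → ×s → (-3.58774,1.25544) → (-3.59,1.26)
v6: (3,5) → rotate → (-5.76253,-0.89067) → ×s → (-7.51289,-1.16121) → (-7.51,-1.16)
v7: (1.5,5) → rotate → (-4.80337,-2.04393) → ×s → (-6.26239,-2.66478) → (-6.26,-2.66)
v8: (-2,3.5) → rotate → (-1.41207,-3.77572) → ×s → (-1.84098,-4.92260) → (-1.84,-4.92)

Cross-section at z=5.25: (5.17,-4.18) (5.34,2.75) (4.93,3.25) (1.67,3.09) (-3.59,1.26) (-7.51,-1.16) (-6.26,-2.66) (-1.84,-4.92)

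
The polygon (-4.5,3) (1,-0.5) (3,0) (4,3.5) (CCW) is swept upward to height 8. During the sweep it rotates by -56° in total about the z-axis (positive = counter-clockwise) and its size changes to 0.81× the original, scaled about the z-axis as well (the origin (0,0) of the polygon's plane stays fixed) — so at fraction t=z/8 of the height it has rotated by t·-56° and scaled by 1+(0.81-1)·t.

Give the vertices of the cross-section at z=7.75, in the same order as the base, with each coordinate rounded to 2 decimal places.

t = z/height = 7.75/8 = 0.96875
s = 1 + (scale-1)·z/height = 1 + (0.81-1)·7.75/8 = 0.815938
θ = twist·z/height = -56°·7.75/8 = -54.2500° = -0.946841 rad
cos θ = 0.584250, sin θ = -0.811574 (intermediates below are computed at full precision and shown rounded to 5 d.p.)
v1: (-4.5,3) → rotate → (-0.19440,5.40483) → ×s → (-0.15862,4.41001) → (-0.16,4.41)
v2: (1,-0.5) → rotate → (0.17846,-1.10370) → ×s → (0.14561,-0.90055) → (0.15,-0.90)
v3: (3,0) → rotate → (1.75275,-2.43472) → ×s → (1.43013,-1.98658) → (1.43,-1.99)
v4: (4,3.5) → rotate → (5.17751,-1.20142) → ×s → (4.22452,-0.98029) → (4.22,-0.98)

Cross-section at z=7.75: (-0.16,4.41) (0.15,-0.90) (1.43,-1.99) (4.22,-0.98)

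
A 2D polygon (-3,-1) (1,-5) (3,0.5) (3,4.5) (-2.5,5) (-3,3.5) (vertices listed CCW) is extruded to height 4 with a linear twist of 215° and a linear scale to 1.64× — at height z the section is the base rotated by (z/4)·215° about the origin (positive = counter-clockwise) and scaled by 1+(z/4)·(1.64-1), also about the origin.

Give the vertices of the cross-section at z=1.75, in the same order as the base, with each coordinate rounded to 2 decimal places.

Cross-section at z=1.75: (1.55,-3.74) (6.29,1.73) (-0.91,3.79) (-6.02,3.42) (-6.16,-3.65) (-4.20,-4.15)

t = z/height = 1.75/4 = 0.4375
s = 1 + (scale-1)·z/height = 1 + (1.64-1)·1.75/4 = 1.280000
θ = twist·z/height = 215°·1.75/4 = 94.0625° = 1.641700 rad
cos θ = -0.070845, sin θ = 0.997487 (intermediates below are computed at full precision and shown rounded to 5 d.p.)
v1: (-3,-1) → rotate → (1.21002,-2.92162) → ×s → (1.54883,-3.73967) → (1.55,-3.74)
v2: (1,-5) → rotate → (4.91659,1.35171) → ×s → (6.29324,1.73019) → (6.29,1.73)
v3: (3,0.5) → rotate → (-0.71128,2.95704) → ×s → (-0.91044,3.78501) → (-0.91,3.79)
v4: (3,4.5) → rotate → (-4.70123,2.67366) → ×s → (-6.01757,3.42229) → (-6.02,3.42)
v5: (-2.5,5) → rotate → (-4.81033,-2.84794) → ×s → (-6.15722,-3.64537) → (-6.16,-3.65)
v6: (-3,3.5) → rotate → (-3.27867,-3.24042) → ×s → (-4.19670,-4.14774) → (-4.20,-4.15)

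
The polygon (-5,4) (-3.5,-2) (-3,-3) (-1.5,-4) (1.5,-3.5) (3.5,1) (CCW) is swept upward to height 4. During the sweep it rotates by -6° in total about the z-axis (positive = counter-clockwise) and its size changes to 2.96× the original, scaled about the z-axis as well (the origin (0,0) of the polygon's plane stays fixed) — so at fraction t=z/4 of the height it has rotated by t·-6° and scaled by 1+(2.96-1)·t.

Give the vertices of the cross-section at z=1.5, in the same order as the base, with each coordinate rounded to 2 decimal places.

t = z/height = 1.5/4 = 0.375
s = 1 + (scale-1)·z/height = 1 + (2.96-1)·1.5/4 = 1.735000
θ = twist·z/height = -6°·1.5/4 = -2.2500° = -0.039270 rad
cos θ = 0.999229, sin θ = -0.039260 (intermediates below are computed at full precision and shown rounded to 5 d.p.)
v1: (-5,4) → rotate → (-4.83911,4.19322) → ×s → (-8.39585,7.27523) → (-8.40,7.28)
v2: (-3.5,-2) → rotate → (-3.57582,-1.86105) → ×s → (-6.20405,-3.22892) → (-6.20,-3.23)
v3: (-3,-3) → rotate → (-3.11547,-2.87991) → ×s → (-5.40533,-4.99664) → (-5.41,-5.00)
v4: (-1.5,-4) → rotate → (-1.65588,-3.93803) → ×s → (-2.87296,-6.83248) → (-2.87,-6.83)
v5: (1.5,-3.5) → rotate → (1.36143,-3.55619) → ×s → (2.36209,-6.16999) → (2.36,-6.17)
v6: (3.5,1) → rotate → (3.53656,0.86182) → ×s → (6.13593,1.49526) → (6.14,1.50)

Cross-section at z=1.5: (-8.40,7.28) (-6.20,-3.23) (-5.41,-5.00) (-2.87,-6.83) (2.36,-6.17) (6.14,1.50)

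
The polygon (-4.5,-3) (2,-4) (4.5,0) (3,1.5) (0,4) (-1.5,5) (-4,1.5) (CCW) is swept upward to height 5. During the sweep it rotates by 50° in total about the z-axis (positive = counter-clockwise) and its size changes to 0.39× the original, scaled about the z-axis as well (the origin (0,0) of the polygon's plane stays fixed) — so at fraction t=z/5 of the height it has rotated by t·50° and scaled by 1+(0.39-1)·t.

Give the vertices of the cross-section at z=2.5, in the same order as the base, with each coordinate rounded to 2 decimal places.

Cross-section at z=2.5: (-1.95,-3.21) (2.43,-1.93) (2.83,1.32) (1.45,1.83) (-1.17,2.52) (-2.41,2.71) (-2.96,-0.23)

t = z/height = 2.5/5 = 0.5
s = 1 + (scale-1)·z/height = 1 + (0.39-1)·2.5/5 = 0.695000
θ = twist·z/height = 50°·2.5/5 = 25.0000° = 0.436332 rad
cos θ = 0.906308, sin θ = 0.422618 (intermediates below are computed at full precision and shown rounded to 5 d.p.)
v1: (-4.5,-3) → rotate → (-2.81053,-4.62071) → ×s → (-1.95332,-3.21139) → (-1.95,-3.21)
v2: (2,-4) → rotate → (3.50309,-2.77999) → ×s → (2.43465,-1.93210) → (2.43,-1.93)
v3: (4.5,0) → rotate → (4.07839,1.90178) → ×s → (2.83448,1.32174) → (2.83,1.32)
v4: (3,1.5) → rotate → (2.08500,2.62732) → ×s → (1.44907,1.82598) → (1.45,1.83)
v5: (0,4) → rotate → (-1.69047,3.62523) → ×s → (-1.17488,2.51954) → (-1.17,2.52)
v6: (-1.5,5) → rotate → (-3.47255,3.89761) → ×s → (-2.41342,2.70884) → (-2.41,2.71)
v7: (-4,1.5) → rotate → (-4.25916,-0.33101) → ×s → (-2.96012,-0.23005) → (-2.96,-0.23)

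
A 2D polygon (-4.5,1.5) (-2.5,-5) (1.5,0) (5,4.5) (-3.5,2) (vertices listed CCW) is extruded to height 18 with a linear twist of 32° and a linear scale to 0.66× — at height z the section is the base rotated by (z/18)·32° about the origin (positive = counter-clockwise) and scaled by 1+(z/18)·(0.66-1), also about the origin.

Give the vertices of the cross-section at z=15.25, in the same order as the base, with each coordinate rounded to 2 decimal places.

t = z/height = 15.25/18 = 0.847222
s = 1 + (scale-1)·z/height = 1 + (0.66-1)·15.25/18 = 0.711944
θ = twist·z/height = 32°·15.25/18 = 27.1111° = 0.473178 rad
cos θ = 0.890124, sin θ = 0.455718 (intermediates below are computed at full precision and shown rounded to 5 d.p.)
v1: (-4.5,1.5) → rotate → (-4.68914,-0.71554) → ×s → (-3.33840,-0.50943) → (-3.34,-0.51)
v2: (-2.5,-5) → rotate → (0.05328,-5.58992) → ×s → (0.03793,-3.97971) → (0.04,-3.98)
v3: (1.5,0) → rotate → (1.33519,0.68358) → ×s → (0.95058,0.48667) → (0.95,0.49)
v4: (5,4.5) → rotate → (2.39989,6.28415) → ×s → (1.70859,4.47396) → (1.71,4.47)
v5: (-3.5,2) → rotate → (-4.02687,0.18524) → ×s → (-2.86691,0.13188) → (-2.87,0.13)

Cross-section at z=15.25: (-3.34,-0.51) (0.04,-3.98) (0.95,0.49) (1.71,4.47) (-2.87,0.13)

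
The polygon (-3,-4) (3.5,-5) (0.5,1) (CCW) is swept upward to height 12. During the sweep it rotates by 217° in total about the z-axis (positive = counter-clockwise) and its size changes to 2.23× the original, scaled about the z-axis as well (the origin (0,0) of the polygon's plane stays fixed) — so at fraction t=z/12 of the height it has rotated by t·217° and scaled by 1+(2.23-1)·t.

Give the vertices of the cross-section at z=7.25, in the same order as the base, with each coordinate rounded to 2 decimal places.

t = z/height = 7.25/12 = 0.604167
s = 1 + (scale-1)·z/height = 1 + (2.23-1)·7.25/12 = 1.743125
θ = twist·z/height = 217°·7.25/12 = 131.1042° = 2.288199 rad
cos θ = -0.657430, sin θ = 0.753516 (intermediates below are computed at full precision and shown rounded to 5 d.p.)
v1: (-3,-4) → rotate → (4.98635,0.36917) → ×s → (8.69184,0.64352) → (8.69,0.64)
v2: (3.5,-5) → rotate → (1.46657,5.92445) → ×s → (2.55642,10.32707) → (2.56,10.33)
v3: (0.5,1) → rotate → (-1.08223,-0.28067) → ×s → (-1.88646,-0.48925) → (-1.89,-0.49)

Cross-section at z=7.25: (8.69,0.64) (2.56,10.33) (-1.89,-0.49)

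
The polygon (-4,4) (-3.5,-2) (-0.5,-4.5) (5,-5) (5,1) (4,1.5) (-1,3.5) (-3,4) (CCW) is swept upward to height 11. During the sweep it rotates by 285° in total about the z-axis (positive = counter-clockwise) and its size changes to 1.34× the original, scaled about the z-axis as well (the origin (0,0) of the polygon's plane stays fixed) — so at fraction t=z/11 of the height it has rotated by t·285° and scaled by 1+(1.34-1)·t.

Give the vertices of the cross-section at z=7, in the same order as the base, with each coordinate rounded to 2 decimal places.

t = z/height = 7/11 = 0.636364
s = 1 + (scale-1)·z/height = 1 + (1.34-1)·7/11 = 1.216364
θ = twist·z/height = 285°·7/11 = 181.3636° = 3.165393 rad
cos θ = -0.999717, sin θ = -0.023798 (intermediates below are computed at full precision and shown rounded to 5 d.p.)
v1: (-4,4) → rotate → (4.09406,-3.90368) → ×s → (4.97986,-4.74829) → (4.98,-4.75)
v2: (-3.5,-2) → rotate → (3.45141,2.08273) → ×s → (4.19817,2.53335) → (4.20,2.53)
v3: (-0.5,-4.5) → rotate → (0.39277,4.51062) → ×s → (0.47775,5.48656) → (0.48,5.49)
v4: (5,-5) → rotate → (-5.11757,4.87960) → ×s → (-6.22483,5.93536) → (-6.22,5.94)
v5: (5,1) → rotate → (-4.97479,-1.11871) → ×s → (-6.05115,-1.36075) → (-6.05,-1.36)
v6: (4,1.5) → rotate → (-3.96317,-1.59477) → ×s → (-4.82066,-1.93982) → (-4.82,-1.94)
v7: (-1,3.5) → rotate → (1.08301,-3.47521) → ×s → (1.31733,-4.22712) → (1.32,-4.23)
v8: (-3,4) → rotate → (3.09434,-3.92747) → ×s → (3.76384,-4.77724) → (3.76,-4.78)

Cross-section at z=7: (4.98,-4.75) (4.20,2.53) (0.48,5.49) (-6.22,5.94) (-6.05,-1.36) (-4.82,-1.94) (1.32,-4.23) (3.76,-4.78)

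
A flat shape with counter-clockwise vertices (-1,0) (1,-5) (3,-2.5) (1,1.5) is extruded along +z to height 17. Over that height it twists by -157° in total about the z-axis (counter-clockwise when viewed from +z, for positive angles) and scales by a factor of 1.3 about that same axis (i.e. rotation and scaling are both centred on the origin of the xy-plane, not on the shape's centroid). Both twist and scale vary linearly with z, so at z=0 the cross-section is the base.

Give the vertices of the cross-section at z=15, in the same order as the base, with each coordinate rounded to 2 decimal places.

Cross-section at z=15: (0.95,0.84) (-5.14,3.90) (-4.94,-0.14) (0.31,-2.26)

t = z/height = 15/17 = 0.882353
s = 1 + (scale-1)·z/height = 1 + (1.3-1)·15/17 = 1.264706
θ = twist·z/height = -157°·15/17 = -138.5294° = -2.417794 rad
cos θ = -0.749296, sin θ = -0.662235 (intermediates below are computed at full precision and shown rounded to 5 d.p.)
v1: (-1,0) → rotate → (0.74930,0.66224) → ×s → (0.94764,0.83753) → (0.95,0.84)
v2: (1,-5) → rotate → (-4.06047,3.08424) → ×s → (-5.13530,3.90066) → (-5.14,3.90)
v3: (3,-2.5) → rotate → (-3.90348,-0.11347) → ×s → (-4.93675,-0.14350) → (-4.94,-0.14)
v4: (1,1.5) → rotate → (0.24406,-1.78618) → ×s → (0.30866,-2.25899) → (0.31,-2.26)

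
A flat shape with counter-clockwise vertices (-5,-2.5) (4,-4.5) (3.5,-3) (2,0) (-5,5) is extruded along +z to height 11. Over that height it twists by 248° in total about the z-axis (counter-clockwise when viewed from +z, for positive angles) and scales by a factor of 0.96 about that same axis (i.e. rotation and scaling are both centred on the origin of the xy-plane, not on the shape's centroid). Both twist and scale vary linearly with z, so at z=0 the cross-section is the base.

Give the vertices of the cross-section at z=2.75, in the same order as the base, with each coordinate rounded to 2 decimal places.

t = z/height = 2.75/11 = 0.25
s = 1 + (scale-1)·z/height = 1 + (0.96-1)·2.75/11 = 0.990000
θ = twist·z/height = 248°·2.75/11 = 62.0000° = 1.082104 rad
cos θ = 0.469472, sin θ = 0.882948 (intermediates below are computed at full precision and shown rounded to 5 d.p.)
v1: (-5,-2.5) → rotate → (-0.13999,-5.58842) → ×s → (-0.13859,-5.53253) → (-0.14,-5.53)
v2: (4,-4.5) → rotate → (5.85115,1.41917) → ×s → (5.79264,1.40498) → (5.79,1.40)
v3: (3.5,-3) → rotate → (4.29199,1.68190) → ×s → (4.24907,1.66508) → (4.25,1.67)
v4: (2,0) → rotate → (0.93894,1.76590) → ×s → (0.92955,1.74824) → (0.93,1.75)
v5: (-5,5) → rotate → (-6.76210,-2.06738) → ×s → (-6.69447,-2.04671) → (-6.69,-2.05)

Cross-section at z=2.75: (-0.14,-5.53) (5.79,1.40) (4.25,1.67) (0.93,1.75) (-6.69,-2.05)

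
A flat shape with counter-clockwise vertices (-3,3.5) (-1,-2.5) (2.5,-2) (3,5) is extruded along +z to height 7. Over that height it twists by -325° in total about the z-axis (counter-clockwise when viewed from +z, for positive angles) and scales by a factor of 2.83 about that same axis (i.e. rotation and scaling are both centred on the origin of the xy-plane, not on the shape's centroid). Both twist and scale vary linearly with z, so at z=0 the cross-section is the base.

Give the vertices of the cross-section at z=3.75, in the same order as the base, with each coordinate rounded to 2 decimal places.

t = z/height = 3.75/7 = 0.535714
s = 1 + (scale-1)·z/height = 1 + (2.83-1)·3.75/7 = 1.980357
θ = twist·z/height = -325°·3.75/7 = -174.1071° = -3.038743 rad
cos θ = -0.994716, sin θ = -0.102669 (intermediates below are computed at full precision and shown rounded to 5 d.p.)
v1: (-3,3.5) → rotate → (3.34349,-3.17350) → ×s → (6.62130,-6.28466) → (6.62,-6.28)
v2: (-1,-2.5) → rotate → (0.73804,2.58946) → ×s → (1.46159,5.12805) → (1.46,5.13)
v3: (2.5,-2) → rotate → (-2.69213,1.73276) → ×s → (-5.33137,3.43148) → (-5.33,3.43)
v4: (3,5) → rotate → (-2.47080,-5.28158) → ×s → (-4.89307,-10.45942) → (-4.89,-10.46)

Cross-section at z=3.75: (6.62,-6.28) (1.46,5.13) (-5.33,3.43) (-4.89,-10.46)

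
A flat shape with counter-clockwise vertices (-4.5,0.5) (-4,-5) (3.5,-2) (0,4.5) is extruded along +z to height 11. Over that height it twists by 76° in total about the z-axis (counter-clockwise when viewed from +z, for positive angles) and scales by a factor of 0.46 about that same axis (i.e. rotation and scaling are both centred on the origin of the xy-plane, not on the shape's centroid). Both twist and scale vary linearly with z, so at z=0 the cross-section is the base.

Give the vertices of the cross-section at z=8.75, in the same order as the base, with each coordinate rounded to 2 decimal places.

Cross-section at z=8.75: (-1.51,-2.09) (1.36,-3.39) (1.98,1.17) (-2.23,1.27)

t = z/height = 8.75/11 = 0.795455
s = 1 + (scale-1)·z/height = 1 + (0.46-1)·8.75/11 = 0.570455
θ = twist·z/height = 76°·8.75/11 = 60.4545° = 1.055131 rad
cos θ = 0.493114, sin θ = 0.869965 (intermediates below are computed at full precision and shown rounded to 5 d.p.)
v1: (-4.5,0.5) → rotate → (-2.65399,-3.66828) → ×s → (-1.51398,-2.09259) → (-1.51,-2.09)
v2: (-4,-5) → rotate → (2.37737,-5.94543) → ×s → (1.35618,-3.39160) → (1.36,-3.39)
v3: (3.5,-2) → rotate → (3.46583,2.05865) → ×s → (1.97710,1.17437) → (1.98,1.17)
v4: (0,4.5) → rotate → (-3.91484,2.21901) → ×s → (-2.23324,1.26585) → (-2.23,1.27)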